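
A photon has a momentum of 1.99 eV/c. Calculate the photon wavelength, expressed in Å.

Convert to SI: p = 1.99 eV/c = 1.0635e-27 kg·m/s.
The photon relation is λ = h/p, giving λ = 6.230e-7 m.
Converting to Å: λ = 6230 Å ≈ 6230 Å.

6230 Å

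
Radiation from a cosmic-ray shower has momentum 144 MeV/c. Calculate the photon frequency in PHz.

Take h = 6.62607015 × 10^-34 J·s, c = 2.99792458 × 10^8 m/s, 1 eV = 1.602176634 × 10^-19 J.
First convert: p = 144 MeV/c = 7.6958 × 10^-20 kg·m/s.
The photon relation is f = pc/h, giving f = 3.482 × 10^22 Hz.
Converting to PHz: f = 3.482 × 10^7 PHz ≈ 3.48 × 10^7 PHz.

3.48 × 10^7 PHz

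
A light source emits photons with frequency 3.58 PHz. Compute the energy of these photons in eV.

14.8 eV

Take h = 6.62607015e-34 J·s, 1 eV = 1.602176634e-19 J.
First convert: f = 3.58 PHz = 3.58e15 Hz.
Since E = hf for a photon, E = 2.372e-18 J.
Converting to eV: E = 14.81 eV ≈ 14.8 eV.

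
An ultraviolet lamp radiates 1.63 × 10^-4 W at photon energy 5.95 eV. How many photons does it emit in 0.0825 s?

Total energy: E_total = P·t = 1.63 × 10^-4 × 0.0825 = 1.345 × 10^-5 J.
Per-photon energy: E = 9.533 × 10^-19 J.
N = E_total / E_photon = 1.41 × 10^13.

1.41 × 10^13 photons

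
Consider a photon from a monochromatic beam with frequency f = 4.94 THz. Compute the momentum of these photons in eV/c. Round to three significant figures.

0.0204 eV/c

Convert to SI: f = 4.94 THz = 4.94 × 10^12 Hz.
Since p = hf/c for a photon, p = 1.092 × 10^-29 kg·m/s.
Converting to eV/c: p = 0.02043 eV/c ≈ 0.0204 eV/c.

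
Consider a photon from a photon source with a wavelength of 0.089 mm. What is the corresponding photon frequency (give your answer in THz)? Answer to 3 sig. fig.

(c = 2.99792458·10^8 m/s.)
First convert: λ = 0.089 mm = 8.9·10^-5 m.
The photon relation is f = c/λ, giving f = 3.368·10^12 Hz.
Converting to THz: f = 3.368 THz ≈ 3.37 THz.

3.37 THz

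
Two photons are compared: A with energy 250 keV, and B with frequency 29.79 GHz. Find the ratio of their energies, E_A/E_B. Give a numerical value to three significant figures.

2.03 × 10^9

E_A = 4.005 × 10^-14 J (from energy = 250 keV, via E given directly).
E_B = 1.974 × 10^-23 J (from frequency = 29.79 GHz, via E = hf).
Ratio = 4.005 × 10^-14 / 1.974 × 10^-23 = 2.03 × 10^9.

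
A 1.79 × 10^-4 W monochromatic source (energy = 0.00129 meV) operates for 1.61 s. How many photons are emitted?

1.39 × 10^21 photons

Total energy: E_total = P·t = 1.79 × 10^-4 × 1.61 = 2.882 × 10^-4 J.
Per-photon energy: E = 2.067 × 10^-25 J.
N = E_total / E_photon = 1.39 × 10^21.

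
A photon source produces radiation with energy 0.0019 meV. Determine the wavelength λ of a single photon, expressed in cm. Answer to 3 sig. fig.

65.3 cm

Use h = 6.62607015 × 10^-34 J·s, c = 2.99792458 × 10^8 m/s, 1 eV = 1.602176634 × 10^-19 J.
First convert: E = 0.0019 meV = 3.0441 × 10^-25 J.
The photon relation is λ = hc/E, giving λ = 0.6525 m.
Converting to cm: λ = 65.25 cm ≈ 65.3 cm.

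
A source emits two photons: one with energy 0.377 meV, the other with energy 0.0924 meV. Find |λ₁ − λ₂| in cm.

1.01 cm

Using λ = hc/E: λ₁ = 0.003289 m, λ₂ = 0.01342 m.
|Δλ| = |0.003289 − 0.01342| = 0.0101 m = 1.01 cm.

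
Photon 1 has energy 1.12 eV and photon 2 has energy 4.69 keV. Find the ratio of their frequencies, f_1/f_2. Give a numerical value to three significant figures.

f_1 = 2.708e14 Hz (from energy = 1.12 eV, via f = E/h).
f_2 = 1.134e18 Hz (from energy = 4.69 keV, via f = E/h).
Ratio = 2.708e14 / 1.134e18 = 2.39e-4.

2.39e-4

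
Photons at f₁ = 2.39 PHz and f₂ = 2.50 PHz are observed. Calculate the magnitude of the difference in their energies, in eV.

Using E = hf: E₁ = 1.584 × 10^-18 J, E₂ = 1.657 × 10^-18 J.
|ΔE| = |1.584 × 10^-18 − 1.657 × 10^-18| = 7.29 × 10^-20 J = 0.455 eV.

0.455 eV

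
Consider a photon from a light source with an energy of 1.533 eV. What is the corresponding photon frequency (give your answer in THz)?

371 THz

In SI units: E = 1.533 eV = 2.4561·10^-19 J.
Apply f = E/h: f = 3.707·10^14 Hz.
Converting to THz: f = 370.7 THz ≈ 371 THz.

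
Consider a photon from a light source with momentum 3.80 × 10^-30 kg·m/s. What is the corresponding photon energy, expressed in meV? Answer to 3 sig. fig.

Use c = 2.99792458 × 10^8 m/s, 1 eV = 1.602176634 × 10^-19 J.
Apply E = pc: E = 1.139 × 10^-21 J.
Converting to meV: E = 7.110 meV ≈ 7.11 meV.

7.11 meV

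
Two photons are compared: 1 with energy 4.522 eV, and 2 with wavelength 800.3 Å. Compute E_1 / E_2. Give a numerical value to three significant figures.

E_1 = 7.245 × 10^-19 J (from energy = 4.522 eV, via E given directly).
E_2 = 2.482 × 10^-18 J (from wavelength = 800.3 Å, via E = hc/λ).
Ratio = 7.245 × 10^-19 / 2.482 × 10^-18 = 0.292.

0.292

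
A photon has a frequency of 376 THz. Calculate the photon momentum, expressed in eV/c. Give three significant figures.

1.56 eV/c

In SI units: f = 376 THz = 3.76 × 10^14 Hz.
The photon relation is p = hf/c, giving p = 8.310 × 10^-28 kg·m/s.
Converting to eV/c: p = 1.555 eV/c ≈ 1.56 eV/c.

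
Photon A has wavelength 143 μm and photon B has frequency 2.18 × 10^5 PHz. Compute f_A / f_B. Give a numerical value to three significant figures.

9.62 × 10^-9

f_A = 2.096 × 10^12 Hz (from wavelength = 143 μm, via f = c/λ).
f_B = 2.180 × 10^20 Hz (from frequency = 2.18 × 10^5 PHz, via f given directly).
Ratio = 2.096 × 10^12 / 2.180 × 10^20 = 9.62 × 10^-9.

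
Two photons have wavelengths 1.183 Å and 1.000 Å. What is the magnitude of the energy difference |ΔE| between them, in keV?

Using E = hc/λ: E₁ = 1.6792e-15 J, E₂ = 1.9864e-15 J.
|ΔE| = |1.6792e-15 − 1.9864e-15| = 3.07e-16 J = 1.92 keV.

1.92 keV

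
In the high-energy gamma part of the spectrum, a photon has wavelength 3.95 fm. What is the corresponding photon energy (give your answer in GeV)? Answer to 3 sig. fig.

In SI units: λ = 3.95 fm = 3.95e-15 m.
For a photon E = hc/λ, so E = 5.029e-11 J.
Converting to GeV: E = 0.3139 GeV ≈ 0.314 GeV.

0.314 GeV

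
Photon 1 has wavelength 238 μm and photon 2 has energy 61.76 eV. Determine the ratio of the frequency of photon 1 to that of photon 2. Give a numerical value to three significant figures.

8.43·10^-5

f_1 = 1.260·10^12 Hz (from wavelength = 238 μm, via f = c/λ).
f_2 = 1.493·10^16 Hz (from energy = 61.76 eV, via f = E/h).
Ratio = 1.260·10^12 / 1.493·10^16 = 8.43·10^-5.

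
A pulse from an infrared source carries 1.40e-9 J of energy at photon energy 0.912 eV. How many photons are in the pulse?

9.58e9 photons

Per-photon energy: E = 1.461e-19 J (from energy = 0.912 eV).
N = E_total / E_photon = 1.40e-9 J / 1.461e-19 J = 9.58e9.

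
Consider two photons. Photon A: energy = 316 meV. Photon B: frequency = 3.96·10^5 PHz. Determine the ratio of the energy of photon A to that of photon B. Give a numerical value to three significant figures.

E_A = 5.063·10^-20 J (from energy = 316 meV, via E given directly).
E_B = 2.624·10^-13 J (from frequency = 3.96·10^5 PHz, via E = hf).
Ratio = 5.063·10^-20 / 2.624·10^-13 = 1.93·10^-7.

1.93·10^-7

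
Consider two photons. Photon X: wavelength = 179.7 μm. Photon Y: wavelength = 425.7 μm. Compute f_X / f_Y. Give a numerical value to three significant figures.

f_X = 1.668 × 10^12 Hz (from wavelength = 179.7 μm, via f = c/λ).
f_Y = 7.042 × 10^11 Hz (from wavelength = 425.7 μm, via f = c/λ).
Ratio = 1.668 × 10^12 / 7.042 × 10^11 = 2.37.

2.37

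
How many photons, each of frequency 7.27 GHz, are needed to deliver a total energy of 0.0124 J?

2.57·10^21 photons

Per-photon energy: E = 4.817·10^-24 J (from frequency = 7.27 GHz).
N = E_total / E_photon = 0.0124 J / 4.817·10^-24 J = 2.57·10^21.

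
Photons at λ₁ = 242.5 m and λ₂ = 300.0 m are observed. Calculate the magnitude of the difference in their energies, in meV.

9.80e-7 meV

Using E = hc/λ: E₁ = 8.1915e-28 J, E₂ = 6.6215e-28 J.
|ΔE| = |8.1915e-28 − 6.6215e-28| = 1.57e-28 J = 9.80e-7 meV.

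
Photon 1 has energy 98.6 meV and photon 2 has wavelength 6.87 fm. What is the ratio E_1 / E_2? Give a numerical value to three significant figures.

5.46 × 10^-10

E_1 = 1.580 × 10^-20 J (from energy = 98.6 meV, via E given directly).
E_2 = 2.891 × 10^-11 J (from wavelength = 6.87 fm, via E = hc/λ).
Ratio = 1.580 × 10^-20 / 2.891 × 10^-11 = 5.46 × 10^-10.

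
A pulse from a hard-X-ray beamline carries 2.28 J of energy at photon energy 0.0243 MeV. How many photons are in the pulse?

Per-photon energy: E = 3.893 × 10^-15 J (from energy = 0.0243 MeV).
N = E_total / E_photon = 2.28 J / 3.893 × 10^-15 J = 5.86 × 10^14.

5.86 × 10^14 photons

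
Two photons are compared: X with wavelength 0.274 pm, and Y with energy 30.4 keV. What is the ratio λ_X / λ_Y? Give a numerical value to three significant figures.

λ_X = 2.740·10^-13 m (from wavelength = 0.274 pm, via λ given directly).
λ_Y = 4.078·10^-11 m (from energy = 30.4 keV, via λ = hc/E).
Ratio = 2.740·10^-13 / 4.078·10^-11 = 6.72·10^-3.

6.72·10^-3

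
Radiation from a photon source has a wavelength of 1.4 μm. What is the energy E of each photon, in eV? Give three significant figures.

(h = 6.62607015·10^-34 J·s, c = 2.99792458·10^8 m/s, 1 eV = 1.602176634·10^-19 J.)
Convert to SI: λ = 1.4 μm = 1.4·10^-6 m.
Apply E = hc/λ: E = 1.419·10^-19 J.
Converting to eV: E = 0.8856 eV ≈ 0.886 eV.

0.886 eV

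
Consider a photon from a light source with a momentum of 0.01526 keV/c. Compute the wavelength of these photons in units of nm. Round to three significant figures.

First convert: p = 0.01526 keV/c = 8.1554e-27 kg·m/s.
For a photon λ = h/p, so λ = 8.125e-8 m.
Converting to nm: λ = 81.25 nm ≈ 81.2 nm.

81.2 nm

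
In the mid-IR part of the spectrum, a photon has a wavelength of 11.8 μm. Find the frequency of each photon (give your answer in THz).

Take c = 2.99792458e8 m/s.
Convert to SI: λ = 11.8 μm = 1.18e-5 m.
For a photon f = c/λ, so f = 2.541e13 Hz.
Converting to THz: f = 25.41 THz ≈ 25.4 THz.

25.4 THz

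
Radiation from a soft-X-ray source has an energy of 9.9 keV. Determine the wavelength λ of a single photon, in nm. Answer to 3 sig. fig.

Take h = 6.62607015 × 10^-34 J·s, c = 2.99792458 × 10^8 m/s, 1 eV = 1.602176634 × 10^-19 J.
In SI units: E = 9.9 keV = 1.5862 × 10^-15 J.
For a photon λ = hc/E, so λ = 1.252 × 10^-10 m.
Converting to nm: λ = 0.1252 nm ≈ 0.125 nm.

0.125 nm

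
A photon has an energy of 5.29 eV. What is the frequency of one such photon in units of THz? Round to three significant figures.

1280 THz

Take h = 6.62607015e-34 J·s, 1 eV = 1.602176634e-19 J.
First convert: E = 5.29 eV = 8.4755e-19 J.
Apply f = E/h: f = 1.279e15 Hz.
Converting to THz: f = 1279 THz ≈ 1280 THz.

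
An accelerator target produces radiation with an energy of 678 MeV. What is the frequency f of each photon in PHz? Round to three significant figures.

Use h = 6.62607015e-34 J·s, 1 eV = 1.602176634e-19 J.
Convert to SI: E = 678 MeV = 1.0863e-10 J.
The photon relation is f = E/h, giving f = 1.639e23 Hz.
Converting to PHz: f = 1.639e8 PHz ≈ 1.64e8 PHz.

1.64e8 PHz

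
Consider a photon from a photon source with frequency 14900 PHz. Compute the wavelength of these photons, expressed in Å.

0.201 Å

In SI units: f = 14900 PHz = 1.49 × 10^19 Hz.
For a photon λ = c/f, so λ = 2.012 × 10^-11 m.
Converting to Å: λ = 0.2012 Å ≈ 0.201 Å.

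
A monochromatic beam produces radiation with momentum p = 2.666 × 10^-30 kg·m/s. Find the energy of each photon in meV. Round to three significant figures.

Since E = pc for a photon, E = 7.992 × 10^-22 J.
Converting to meV: E = 4.989 meV ≈ 4.99 meV.

4.99 meV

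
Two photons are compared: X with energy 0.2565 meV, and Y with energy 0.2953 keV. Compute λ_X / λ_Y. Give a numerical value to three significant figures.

1.15e6

λ_X = 0.004834 m (from energy = 0.2565 meV, via λ = hc/E).
λ_Y = 4.199e-9 m (from energy = 0.2953 keV, via λ = hc/E).
Ratio = 0.004834 / 4.199e-9 = 1.15e6.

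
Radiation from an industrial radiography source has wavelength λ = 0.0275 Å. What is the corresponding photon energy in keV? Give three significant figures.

451 keV

Convert to SI: λ = 0.0275 Å = 2.75e-12 m.
The photon relation is E = hc/λ, giving E = 7.223e-14 J.
Converting to keV: E = 450.9 keV ≈ 451 keV.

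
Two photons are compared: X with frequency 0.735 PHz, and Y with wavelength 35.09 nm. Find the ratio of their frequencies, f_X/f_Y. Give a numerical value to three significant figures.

f_X = 7.350 × 10^14 Hz (from frequency = 0.735 PHz, via f given directly).
f_Y = 8.544 × 10^15 Hz (from wavelength = 35.09 nm, via f = c/λ).
Ratio = 7.350 × 10^14 / 8.544 × 10^15 = 0.0860.

0.0860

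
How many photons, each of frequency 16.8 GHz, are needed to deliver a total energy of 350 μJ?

Per-photon energy: E = 1.113e-23 J (from frequency = 16.8 GHz).
N = E_total / E_photon = 3.50e-4 J / 1.113e-23 J = 3.14e19.

3.14e19 photons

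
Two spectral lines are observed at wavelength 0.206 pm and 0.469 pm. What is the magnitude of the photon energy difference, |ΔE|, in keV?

Using E = hc/λ: E₁ = 9.643e-13 J, E₂ = 4.235e-13 J.
|ΔE| = |9.643e-13 − 4.235e-13| = 5.41e-13 J = 3380 keV.

3380 keV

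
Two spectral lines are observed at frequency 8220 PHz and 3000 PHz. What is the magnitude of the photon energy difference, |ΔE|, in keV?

21.6 keV

Using E = hf: E₁ = 5.447e-15 J, E₂ = 1.988e-15 J.
|ΔE| = |5.447e-15 − 1.988e-15| = 3.46e-15 J = 21.6 keV.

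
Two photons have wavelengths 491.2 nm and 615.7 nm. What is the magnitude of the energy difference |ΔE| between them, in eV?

Using E = hc/λ: E₁ = 4.0441·10^-19 J, E₂ = 3.2263·10^-19 J.
|ΔE| = |4.0441·10^-19 − 3.2263·10^-19| = 8.18·10^-20 J = 0.510 eV.

0.510 eV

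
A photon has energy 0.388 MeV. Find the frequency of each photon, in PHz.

Use h = 6.62607015e-34 J·s, 1 eV = 1.602176634e-19 J.
First convert: E = 0.388 MeV = 6.2164e-14 J.
The photon relation is f = E/h, giving f = 9.382e19 Hz.
Converting to PHz: f = 93820 PHz ≈ 9.38e4 PHz.

9.38e4 PHz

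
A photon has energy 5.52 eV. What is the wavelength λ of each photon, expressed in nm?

Use h = 6.62607015·10^-34 J·s, c = 2.99792458·10^8 m/s, 1 eV = 1.602176634·10^-19 J.
Convert to SI: E = 5.52 eV = 8.8440·10^-19 J.
Since λ = hc/E for a photon, λ = 2.246·10^-7 m.
Converting to nm: λ = 224.6 nm ≈ 225 nm.

225 nm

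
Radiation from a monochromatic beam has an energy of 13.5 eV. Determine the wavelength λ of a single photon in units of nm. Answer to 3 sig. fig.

First convert: E = 13.5 eV = 2.1629e-18 J.
Since λ = hc/E for a photon, λ = 9.184e-8 m.
Converting to nm: λ = 91.84 nm ≈ 91.8 nm.

91.8 nm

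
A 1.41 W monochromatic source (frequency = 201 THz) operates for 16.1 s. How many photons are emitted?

1.70e20 photons

Total energy: E_total = P·t = 1.41 × 16.1 = 22.70 J.
Per-photon energy: E = 1.332e-19 J.
N = E_total / E_photon = 1.70e20.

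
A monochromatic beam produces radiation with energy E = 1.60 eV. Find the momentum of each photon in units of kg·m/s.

8.55 × 10^-28 kg·m/s

Convert to SI: E = 1.60 eV = 2.5635 × 10^-19 J.
Since p = E/c for a photon, p = 8.551 × 10^-28 kg·m/s.
So p ≈ 8.55 × 10^-28 kg·m/s.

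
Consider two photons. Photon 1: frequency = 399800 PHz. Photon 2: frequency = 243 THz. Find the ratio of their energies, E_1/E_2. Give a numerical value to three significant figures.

E_1 = 2.649e-13 J (from frequency = 399800 PHz, via E = hf).
E_2 = 1.610e-19 J (from frequency = 243 THz, via E = hf).
Ratio = 2.649e-13 / 1.610e-19 = 1.65e6.

1.65e6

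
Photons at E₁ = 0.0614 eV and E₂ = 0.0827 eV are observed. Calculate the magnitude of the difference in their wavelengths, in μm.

Using λ = hc/E: λ₁ = 2.019 × 10^-5 m, λ₂ = 1.499 × 10^-5 m.
|Δλ| = |2.019 × 10^-5 − 1.499 × 10^-5| = 5.20 × 10^-6 m = 5.20 μm.

5.20 μm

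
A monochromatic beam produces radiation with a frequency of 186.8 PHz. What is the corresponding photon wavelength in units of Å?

16.0 Å

Use c = 2.99792458·10^8 m/s.
First convert: f = 186.8 PHz = 1.868·10^17 Hz.
For a photon λ = c/f, so λ = 1.605·10^-9 m.
Converting to Å: λ = 16.05 Å ≈ 16.0 Å.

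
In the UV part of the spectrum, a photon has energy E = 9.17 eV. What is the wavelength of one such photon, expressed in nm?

Convert to SI: E = 9.17 eV = 1.4692 × 10^-18 J.
Apply λ = hc/E: λ = 1.352 × 10^-7 m.
Converting to nm: λ = 135.2 nm ≈ 135 nm.

135 nm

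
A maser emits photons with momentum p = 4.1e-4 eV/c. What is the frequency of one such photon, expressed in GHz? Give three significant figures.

99.1 GHz

First convert: p = 4.1e-4 eV/c = 2.1912e-31 kg·m/s.
Apply f = pc/h: f = 9.914e10 Hz.
Converting to GHz: f = 99.14 GHz ≈ 99.1 GHz.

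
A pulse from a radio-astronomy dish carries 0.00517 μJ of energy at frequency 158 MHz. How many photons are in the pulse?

4.94·10^16 photons

Per-photon energy: E = 1.047·10^-25 J (from frequency = 158 MHz).
N = E_total / E_photon = 5.17·10^-9 J / 1.047·10^-25 J = 4.94·10^16.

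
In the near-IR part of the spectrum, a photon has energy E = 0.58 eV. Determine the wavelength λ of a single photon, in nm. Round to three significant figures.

First convert: E = 0.58 eV = 9.2926 × 10^-20 J.
Since λ = hc/E for a photon, λ = 2.138 × 10^-6 m.
Converting to nm: λ = 2138 nm ≈ 2140 nm.

2140 nm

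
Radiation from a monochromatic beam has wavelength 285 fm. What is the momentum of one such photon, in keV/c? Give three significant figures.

Use h = 6.62607015 × 10^-34 J·s, c = 2.99792458 × 10^8 m/s, 1 eV = 1.602176634 × 10^-19 J.
In SI units: λ = 285 fm = 2.85 × 10^-13 m.
The photon relation is p = h/λ, giving p = 2.325 × 10^-21 kg·m/s.
Converting to keV/c: p = 4350 keV/c ≈ 4350 keV/c.

4350 keV/c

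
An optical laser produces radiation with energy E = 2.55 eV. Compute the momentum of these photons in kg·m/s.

1.36e-27 kg·m/s

Convert to SI: E = 2.55 eV = 4.0856e-19 J.
The photon relation is p = E/c, giving p = 1.363e-27 kg·m/s.
So p ≈ 1.36e-27 kg·m/s.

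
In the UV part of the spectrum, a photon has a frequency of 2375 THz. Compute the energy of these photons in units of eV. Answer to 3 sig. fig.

9.82 eV

Convert to SI: f = 2375 THz = 2.375 × 10^15 Hz.
Since E = hf for a photon, E = 1.574 × 10^-18 J.
Converting to eV: E = 9.822 eV ≈ 9.82 eV.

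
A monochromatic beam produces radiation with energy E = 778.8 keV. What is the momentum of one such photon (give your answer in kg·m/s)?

First convert: E = 778.8 keV = 1.2478 × 10^-13 J.
The photon relation is p = E/c, giving p = 4.162 × 10^-22 kg·m/s.
So p ≈ 4.16 × 10^-22 kg·m/s.

4.16 × 10^-22 kg·m/s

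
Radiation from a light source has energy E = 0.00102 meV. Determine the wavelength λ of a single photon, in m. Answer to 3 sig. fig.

1.22 m

Convert to SI: E = 0.00102 meV = 1.6342 × 10^-25 J.
For a photon λ = hc/E, so λ = 1.216 m.
So λ ≈ 1.22 m.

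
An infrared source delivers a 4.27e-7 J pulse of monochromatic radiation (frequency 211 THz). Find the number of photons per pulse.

3.05e12 photons

Per-photon energy: E = 1.398e-19 J (from frequency = 211 THz).
N = E_total / E_photon = 4.27e-7 J / 1.398e-19 J = 3.05e12.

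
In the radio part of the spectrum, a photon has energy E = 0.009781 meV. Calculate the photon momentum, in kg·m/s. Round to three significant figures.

Use c = 2.99792458e8 m/s, 1 eV = 1.602176634e-19 J.
First convert: E = 0.009781 meV = 1.5671e-24 J.
Apply p = E/c: p = 5.227e-33 kg·m/s.
So p ≈ 5.23e-33 kg·m/s.

5.23e-33 kg·m/s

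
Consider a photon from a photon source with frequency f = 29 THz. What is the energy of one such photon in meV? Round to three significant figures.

120 meV

Convert to SI: f = 29 THz = 2.9·10^13 Hz.
The photon relation is E = hf, giving E = 1.922·10^-20 J.
Converting to meV: E = 119.9 meV ≈ 120 meV.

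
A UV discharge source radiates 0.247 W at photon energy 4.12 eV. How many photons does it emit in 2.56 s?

Total energy: E_total = P·t = 0.247 × 2.56 = 0.6323 J.
Per-photon energy: E = 6.601 × 10^-19 J.
N = E_total / E_photon = 9.58 × 10^17.

9.58 × 10^17 photons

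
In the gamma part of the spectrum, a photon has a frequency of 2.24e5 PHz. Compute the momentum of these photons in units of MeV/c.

First convert: f = 2.24e5 PHz = 2.24e20 Hz.
Apply p = hf/c: p = 4.951e-22 kg·m/s.
Converting to MeV/c: p = 0.9264 MeV/c ≈ 0.926 MeV/c.

0.926 MeV/c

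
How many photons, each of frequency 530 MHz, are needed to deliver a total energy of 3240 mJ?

Per-photon energy: E = 3.512e-25 J (from frequency = 530 MHz).
N = E_total / E_photon = 3.24 J / 3.512e-25 J = 9.23e24.

9.23e24 photons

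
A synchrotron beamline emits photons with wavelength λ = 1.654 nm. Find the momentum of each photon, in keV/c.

Take h = 6.62607015 × 10^-34 J·s, c = 2.99792458 × 10^8 m/s, 1 eV = 1.602176634 × 10^-19 J.
First convert: λ = 1.654 nm = 1.654 × 10^-9 m.
Apply p = h/λ: p = 4.006 × 10^-25 kg·m/s.
Converting to keV/c: p = 0.7496 keV/c ≈ 0.750 keV/c.

0.750 keV/c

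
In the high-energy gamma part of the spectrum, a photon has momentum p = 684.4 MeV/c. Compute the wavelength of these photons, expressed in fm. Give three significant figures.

1.81 fm

First convert: p = 684.4 MeV/c = 3.6576 × 10^-19 kg·m/s.
For a photon λ = h/p, so λ = 1.812 × 10^-15 m.
Converting to fm: λ = 1.812 fm ≈ 1.81 fm.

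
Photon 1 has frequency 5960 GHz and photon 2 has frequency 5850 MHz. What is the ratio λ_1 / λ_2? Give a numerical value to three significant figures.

9.82 × 10^-4

λ_1 = 5.030 × 10^-5 m (from frequency = 5960 GHz, via λ = c/f).
λ_2 = 0.05125 m (from frequency = 5850 MHz, via λ = c/f).
Ratio = 5.030 × 10^-5 / 0.05125 = 9.82 × 10^-4.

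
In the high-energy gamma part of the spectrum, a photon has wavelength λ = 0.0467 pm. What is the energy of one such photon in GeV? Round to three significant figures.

Take h = 6.62607015 × 10^-34 J·s, c = 2.99792458 × 10^8 m/s, 1 eV = 1.602176634 × 10^-19 J.
Convert to SI: λ = 0.0467 pm = 4.67 × 10^-14 m.
The photon relation is E = hc/λ, giving E = 4.254 × 10^-12 J.
Converting to GeV: E = 0.02655 GeV ≈ 0.0265 GeV.

0.0265 GeV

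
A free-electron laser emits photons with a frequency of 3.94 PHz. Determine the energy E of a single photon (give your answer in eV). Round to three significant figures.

16.3 eV

Convert to SI: f = 3.94 PHz = 3.94e15 Hz.
Since E = hf for a photon, E = 2.611e-18 J.
Converting to eV: E = 16.29 eV ≈ 16.3 eV.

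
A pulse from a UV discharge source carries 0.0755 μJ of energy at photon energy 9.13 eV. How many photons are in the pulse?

5.16·10^10 photons

Per-photon energy: E = 1.463·10^-18 J (from energy = 9.13 eV).
N = E_total / E_photon = 7.55·10^-8 J / 1.463·10^-18 J = 5.16·10^10.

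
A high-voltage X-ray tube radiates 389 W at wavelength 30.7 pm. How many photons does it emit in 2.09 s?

1.26e17 photons

Total energy: E_total = P·t = 389 × 2.09 = 813.0 J.
Per-photon energy: E = 6.471e-15 J.
N = E_total / E_photon = 1.26e17.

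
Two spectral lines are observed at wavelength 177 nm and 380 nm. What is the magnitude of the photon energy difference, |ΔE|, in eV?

Using E = hc/λ: E₁ = 1.122e-18 J, E₂ = 5.227e-19 J.
|ΔE| = |1.122e-18 − 5.227e-19| = 6.00e-19 J = 3.74 eV.

3.74 eV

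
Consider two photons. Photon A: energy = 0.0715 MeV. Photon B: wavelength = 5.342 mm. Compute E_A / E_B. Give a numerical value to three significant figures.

3.08e8

E_A = 1.146e-14 J (from energy = 0.0715 MeV, via E given directly).
E_B = 3.719e-23 J (from wavelength = 5.342 mm, via E = hc/λ).
Ratio = 1.146e-14 / 3.719e-23 = 3.08e8.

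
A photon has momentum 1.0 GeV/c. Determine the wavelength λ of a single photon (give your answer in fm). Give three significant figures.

First convert: p = 1.0 GeV/c = 5.3443·10^-19 kg·m/s.
Apply λ = h/p: λ = 1.240·10^-15 m.
Converting to fm: λ = 1.240 fm ≈ 1.24 fm.

1.24 fm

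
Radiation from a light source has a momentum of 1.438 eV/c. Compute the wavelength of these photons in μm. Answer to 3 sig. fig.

0.862 μm

Use h = 6.62607015e-34 J·s, c = 2.99792458e8 m/s, 1 eV = 1.602176634e-19 J.
In SI units: p = 1.438 eV/c = 7.6851e-28 kg·m/s.
The photon relation is λ = h/p, giving λ = 8.622e-7 m.
Converting to μm: λ = 0.8622 μm ≈ 0.862 μm.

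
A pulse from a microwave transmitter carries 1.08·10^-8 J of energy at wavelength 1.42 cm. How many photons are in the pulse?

7.72·10^14 photons

Per-photon energy: E = 1.399·10^-23 J (from wavelength = 1.42 cm).
N = E_total / E_photon = 1.08·10^-8 J / 1.399·10^-23 J = 7.72·10^14.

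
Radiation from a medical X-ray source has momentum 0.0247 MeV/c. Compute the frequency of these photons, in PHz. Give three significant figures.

(h = 6.62607015e-34 J·s, c = 2.99792458e8 m/s, 1 eV = 1.602176634e-19 J.)
Convert to SI: p = 0.0247 MeV/c = 1.3200e-23 kg·m/s.
Since f = pc/h for a photon, f = 5.972e18 Hz.
Converting to PHz: f = 5972 PHz ≈ 5970 PHz.

5970 PHz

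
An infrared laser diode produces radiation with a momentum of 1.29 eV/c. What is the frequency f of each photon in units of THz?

312 THz

(h = 6.62607015·10^-34 J·s, c = 2.99792458·10^8 m/s, 1 eV = 1.602176634·10^-19 J.)
First convert: p = 1.29 eV/c = 6.8941·10^-28 kg·m/s.
For a photon f = pc/h, so f = 3.119·10^14 Hz.
Converting to THz: f = 311.9 THz ≈ 312 THz.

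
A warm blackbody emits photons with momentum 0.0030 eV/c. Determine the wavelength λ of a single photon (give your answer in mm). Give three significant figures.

0.413 mm

First convert: p = 0.0030 eV/c = 1.6033 × 10^-30 kg·m/s.
The photon relation is λ = h/p, giving λ = 4.133 × 10^-4 m.
Converting to mm: λ = 0.4133 mm ≈ 0.413 mm.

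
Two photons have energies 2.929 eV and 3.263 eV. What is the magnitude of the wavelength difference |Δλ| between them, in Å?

Using λ = hc/E: λ₁ = 4.2330·10^-7 m, λ₂ = 3.7997·10^-7 m.
|Δλ| = |4.2330·10^-7 − 3.7997·10^-7| = 4.33·10^-8 m = 433 Å.

433 Å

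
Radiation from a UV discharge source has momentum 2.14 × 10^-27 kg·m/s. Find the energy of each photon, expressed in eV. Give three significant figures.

4.00 eV

Take c = 2.99792458 × 10^8 m/s, 1 eV = 1.602176634 × 10^-19 J.
For a photon E = pc, so E = 6.416 × 10^-19 J.
Converting to eV: E = 4.004 eV ≈ 4.00 eV.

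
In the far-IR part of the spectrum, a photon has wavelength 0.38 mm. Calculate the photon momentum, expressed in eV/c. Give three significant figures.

Take h = 6.62607015·10^-34 J·s, c = 2.99792458·10^8 m/s, 1 eV = 1.602176634·10^-19 J.
First convert: λ = 0.38 mm = 3.8·10^-4 m.
Since p = h/λ for a photon, p = 1.744·10^-30 kg·m/s.
Converting to eV/c: p = 0.003263 eV/c ≈ 3.26·10^-3 eV/c.

3.26·10^-3 eV/c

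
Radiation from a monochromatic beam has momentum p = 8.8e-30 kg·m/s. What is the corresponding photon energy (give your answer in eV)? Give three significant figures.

(c = 2.99792458e8 m/s, 1 eV = 1.602176634e-19 J.)
Since E = pc for a photon, E = 2.638e-21 J.
Converting to eV: E = 0.01647 eV ≈ 0.0165 eV.

0.0165 eV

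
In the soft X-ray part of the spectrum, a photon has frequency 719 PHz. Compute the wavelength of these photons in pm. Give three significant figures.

Take c = 2.99792458 × 10^8 m/s.
Convert to SI: f = 719 PHz = 7.19 × 10^17 Hz.
Since λ = c/f for a photon, λ = 4.170 × 10^-10 m.
Converting to pm: λ = 417.0 pm ≈ 417 pm.

417 pm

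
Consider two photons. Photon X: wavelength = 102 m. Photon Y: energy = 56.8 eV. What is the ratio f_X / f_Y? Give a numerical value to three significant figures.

f_X = 2.939e6 Hz (from wavelength = 102 m, via f = c/λ).
f_Y = 1.373e16 Hz (from energy = 56.8 eV, via f = E/h).
Ratio = 2.939e6 / 1.373e16 = 2.14e-10.

2.14e-10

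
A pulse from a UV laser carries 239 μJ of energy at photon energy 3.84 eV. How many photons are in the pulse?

Per-photon energy: E = 6.152·10^-19 J (from energy = 3.84 eV).
N = E_total / E_photon = 2.39·10^-4 J / 6.152·10^-19 J = 3.88·10^14.

3.88·10^14 photons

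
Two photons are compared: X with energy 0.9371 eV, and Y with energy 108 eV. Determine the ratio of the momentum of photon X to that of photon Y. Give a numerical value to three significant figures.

8.68·10^-3

p_X = 5.008·10^-28 kg·m/s (from energy = 0.9371 eV, via p = E/c).
p_Y = 5.772·10^-26 kg·m/s (from energy = 108 eV, via p = E/c).
Ratio = 5.008·10^-28 / 5.772·10^-26 = 8.68·10^-3.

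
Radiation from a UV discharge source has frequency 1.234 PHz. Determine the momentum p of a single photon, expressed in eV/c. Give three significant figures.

First convert: f = 1.234 PHz = 1.234e15 Hz.
Apply p = hf/c: p = 2.727e-27 kg·m/s.
Converting to eV/c: p = 5.103 eV/c ≈ 5.10 eV/c.

5.10 eV/c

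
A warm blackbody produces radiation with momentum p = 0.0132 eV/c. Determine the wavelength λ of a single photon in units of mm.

Use h = 6.62607015e-34 J·s, c = 2.99792458e8 m/s, 1 eV = 1.602176634e-19 J.
In SI units: p = 0.0132 eV/c = 7.0545e-30 kg·m/s.
Since λ = h/p for a photon, λ = 9.393e-5 m.
Converting to mm: λ = 0.09393 mm ≈ 0.0939 mm.

0.0939 mm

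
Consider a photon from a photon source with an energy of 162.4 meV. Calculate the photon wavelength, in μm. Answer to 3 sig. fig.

In SI units: E = 162.4 meV = 2.6019e-20 J.
For a photon λ = hc/E, so λ = 7.634e-6 m.
Converting to μm: λ = 7.634 μm ≈ 7.63 μm.

7.63 μm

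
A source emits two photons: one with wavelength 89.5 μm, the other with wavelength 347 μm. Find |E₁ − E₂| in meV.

Using E = hc/λ: E₁ = 2.219 × 10^-21 J, E₂ = 5.725 × 10^-22 J.
|ΔE| = |2.219 × 10^-21 − 5.725 × 10^-22| = 1.65 × 10^-21 J = 10.3 meV.

10.3 meV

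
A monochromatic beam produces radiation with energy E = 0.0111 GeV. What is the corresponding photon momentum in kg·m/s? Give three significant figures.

Convert to SI: E = 0.0111 GeV = 1.7784·10^-12 J.
For a photon p = E/c, so p = 5.932·10^-21 kg·m/s.
So p ≈ 5.93·10^-21 kg·m/s.

5.93·10^-21 kg·m/s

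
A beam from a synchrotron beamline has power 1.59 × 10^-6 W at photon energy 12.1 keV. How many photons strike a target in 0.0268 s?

Total energy: E_total = P·t = 1.59 × 10^-6 × 0.0268 = 4.261 × 10^-8 J.
Per-photon energy: E = 1.939 × 10^-15 J.
N = E_total / E_photon = 2.20 × 10^7.

2.20 × 10^7 photons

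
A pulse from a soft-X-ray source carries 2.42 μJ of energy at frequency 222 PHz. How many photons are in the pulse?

Per-photon energy: E = 1.471 × 10^-16 J (from frequency = 222 PHz).
N = E_total / E_photon = 2.42 × 10^-6 J / 1.471 × 10^-16 J = 1.65 × 10^10.

1.65 × 10^10 photons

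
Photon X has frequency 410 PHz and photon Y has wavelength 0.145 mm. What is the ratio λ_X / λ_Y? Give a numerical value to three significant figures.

5.04 × 10^-6

λ_X = 7.312 × 10^-10 m (from frequency = 410 PHz, via λ = c/f).
λ_Y = 1.450 × 10^-4 m (from wavelength = 0.145 mm, via λ given directly).
Ratio = 7.312 × 10^-10 / 1.450 × 10^-4 = 5.04 × 10^-6.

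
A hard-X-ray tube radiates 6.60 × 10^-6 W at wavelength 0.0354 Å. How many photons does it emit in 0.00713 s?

Total energy: E_total = P·t = 6.60 × 10^-6 × 0.00713 = 4.706 × 10^-8 J.
Per-photon energy: E = 5.611 × 10^-14 J.
N = E_total / E_photon = 8.39 × 10^5.

8.39 × 10^5 photons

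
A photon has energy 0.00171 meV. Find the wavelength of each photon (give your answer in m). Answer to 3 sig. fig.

0.725 m

Take h = 6.62607015e-34 J·s, c = 2.99792458e8 m/s, 1 eV = 1.602176634e-19 J.
First convert: E = 0.00171 meV = 2.7397e-25 J.
Apply λ = hc/E: λ = 0.7251 m.
So λ ≈ 0.725 m.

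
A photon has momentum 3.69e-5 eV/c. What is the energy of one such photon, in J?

5.91e-24 J

Convert to SI: p = 3.69e-5 eV/c = 1.9720e-32 kg·m/s.
The photon relation is E = pc, giving E = 5.912e-24 J.
So E ≈ 5.91e-24 J.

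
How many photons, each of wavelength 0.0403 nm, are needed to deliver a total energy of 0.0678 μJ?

1.38e7 photons

Per-photon energy: E = 4.929e-15 J (from wavelength = 0.0403 nm).
N = E_total / E_photon = 6.78e-8 J / 4.929e-15 J = 1.38e7.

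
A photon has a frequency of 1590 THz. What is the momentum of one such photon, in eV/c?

6.58 eV/c

In SI units: f = 1590 THz = 1.59e15 Hz.
The photon relation is p = hf/c, giving p = 3.514e-27 kg·m/s.
Converting to eV/c: p = 6.576 eV/c ≈ 6.58 eV/c.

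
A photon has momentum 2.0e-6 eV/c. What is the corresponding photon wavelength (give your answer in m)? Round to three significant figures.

0.620 m

(h = 6.62607015e-34 J·s, c = 2.99792458e8 m/s, 1 eV = 1.602176634e-19 J.)
First convert: p = 2.0e-6 eV/c = 1.0689e-33 kg·m/s.
Apply λ = h/p: λ = 0.6199 m.
So λ ≈ 0.620 m.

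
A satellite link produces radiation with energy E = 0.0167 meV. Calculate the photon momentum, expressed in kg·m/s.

Convert to SI: E = 0.0167 meV = 2.6756 × 10^-24 J.
The photon relation is p = E/c, giving p = 8.925 × 10^-33 kg·m/s.
So p ≈ 8.92 × 10^-33 kg·m/s.

8.92 × 10^-33 kg·m/s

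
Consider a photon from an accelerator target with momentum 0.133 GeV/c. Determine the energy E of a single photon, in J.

2.13 × 10^-11 J

Take c = 2.99792458 × 10^8 m/s, 1 eV = 1.602176634 × 10^-19 J.
First convert: p = 0.133 GeV/c = 7.1079 × 10^-20 kg·m/s.
Since E = pc for a photon, E = 2.131 × 10^-11 J.
So E ≈ 2.13 × 10^-11 J.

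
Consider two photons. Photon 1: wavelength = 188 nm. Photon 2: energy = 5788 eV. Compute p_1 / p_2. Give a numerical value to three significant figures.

p_1 = 3.525 × 10^-27 kg·m/s (from wavelength = 188 nm, via p = h/λ).
p_2 = 3.093 × 10^-24 kg·m/s (from energy = 5788 eV, via p = E/c).
Ratio = 3.525 × 10^-27 / 3.093 × 10^-24 = 1.14 × 10^-3.

1.14 × 10^-3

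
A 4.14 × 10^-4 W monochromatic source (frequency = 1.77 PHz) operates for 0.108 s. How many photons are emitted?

Total energy: E_total = P·t = 4.14 × 10^-4 × 0.108 = 4.471 × 10^-5 J.
Per-photon energy: E = 1.173 × 10^-18 J.
N = E_total / E_photon = 3.81 × 10^13.

3.81 × 10^13 photons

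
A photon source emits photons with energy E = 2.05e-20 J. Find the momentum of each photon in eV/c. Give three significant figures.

0.128 eV/c

For a photon p = E/c, so p = 6.838e-29 kg·m/s.
Converting to eV/c: p = 0.1280 eV/c ≈ 0.128 eV/c.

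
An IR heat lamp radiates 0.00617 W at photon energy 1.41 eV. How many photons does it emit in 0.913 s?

Total energy: E_total = P·t = 0.00617 × 0.913 = 0.005633 J.
Per-photon energy: E = 2.259 × 10^-19 J.
N = E_total / E_photon = 2.49 × 10^16.

2.49 × 10^16 photons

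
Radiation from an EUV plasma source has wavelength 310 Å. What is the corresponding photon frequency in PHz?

Take c = 2.99792458e8 m/s.
In SI units: λ = 310 Å = 3.10e-8 m.
Apply f = c/λ: f = 9.671e15 Hz.
Converting to PHz: f = 9.671 PHz ≈ 9.67 PHz.

9.67 PHz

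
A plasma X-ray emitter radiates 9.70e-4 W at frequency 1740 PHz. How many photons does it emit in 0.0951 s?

8.00e10 photons

Total energy: E_total = P·t = 9.70e-4 × 0.0951 = 9.225e-5 J.
Per-photon energy: E = 1.153e-15 J.
N = E_total / E_photon = 8.00e10.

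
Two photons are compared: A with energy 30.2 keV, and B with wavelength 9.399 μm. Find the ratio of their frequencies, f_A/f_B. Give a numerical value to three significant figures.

2.29·10^5

f_A = 7.302·10^18 Hz (from energy = 30.2 keV, via f = E/h).
f_B = 3.190·10^13 Hz (from wavelength = 9.399 μm, via f = c/λ).
Ratio = 7.302·10^18 / 3.190·10^13 = 2.29·10^5.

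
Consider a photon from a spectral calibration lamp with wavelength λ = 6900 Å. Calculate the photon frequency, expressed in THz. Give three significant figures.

(c = 2.99792458e8 m/s.)
First convert: λ = 6900 Å = 6.9e-7 m.
Since f = c/λ for a photon, f = 4.345e14 Hz.
Converting to THz: f = 434.5 THz ≈ 434 THz.

434 THz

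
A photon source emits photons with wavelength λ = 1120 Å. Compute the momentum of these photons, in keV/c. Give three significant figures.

(h = 6.62607015 × 10^-34 J·s, c = 2.99792458 × 10^8 m/s, 1 eV = 1.602176634 × 10^-19 J.)
First convert: λ = 1120 Å = 1.12 × 10^-7 m.
Apply p = h/λ: p = 5.916 × 10^-27 kg·m/s.
Converting to keV/c: p = 0.01107 keV/c ≈ 0.0111 keV/c.

0.0111 keV/c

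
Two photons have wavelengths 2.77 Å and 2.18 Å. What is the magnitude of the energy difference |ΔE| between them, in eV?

1210 eV

Using E = hc/λ: E₁ = 7.171e-16 J, E₂ = 9.112e-16 J.
|ΔE| = |7.171e-16 − 9.112e-16| = 1.94e-16 J = 1210 eV.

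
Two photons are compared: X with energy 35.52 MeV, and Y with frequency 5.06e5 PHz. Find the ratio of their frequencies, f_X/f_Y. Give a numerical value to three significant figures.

f_X = 8.589e21 Hz (from energy = 35.52 MeV, via f = E/h).
f_Y = 5.060e20 Hz (from frequency = 5.06e5 PHz, via f given directly).
Ratio = 8.589e21 / 5.060e20 = 17.0.

17.0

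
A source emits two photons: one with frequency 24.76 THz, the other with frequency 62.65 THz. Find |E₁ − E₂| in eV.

0.157 eV

Using E = hf: E₁ = 1.6406e-20 J, E₂ = 4.1512e-20 J.
|ΔE| = |1.6406e-20 − 4.1512e-20| = 2.51e-20 J = 0.157 eV.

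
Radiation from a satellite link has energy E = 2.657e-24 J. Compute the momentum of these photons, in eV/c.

1.66e-5 eV/c

Since p = E/c for a photon, p = 8.863e-33 kg·m/s.
Converting to eV/c: p = 1.658e-5 eV/c ≈ 1.66e-5 eV/c.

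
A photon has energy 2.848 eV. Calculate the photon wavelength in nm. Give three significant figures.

435 nm

In SI units: E = 2.848 eV = 4.5630e-19 J.
Apply λ = hc/E: λ = 4.353e-7 m.
Converting to nm: λ = 435.3 nm ≈ 435 nm.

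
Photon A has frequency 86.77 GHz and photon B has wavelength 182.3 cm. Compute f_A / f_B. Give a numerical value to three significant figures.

528

f_A = 8.677·10^10 Hz (from frequency = 86.77 GHz, via f given directly).
f_B = 1.645·10^8 Hz (from wavelength = 182.3 cm, via f = c/λ).
Ratio = 8.677·10^10 / 1.645·10^8 = 528.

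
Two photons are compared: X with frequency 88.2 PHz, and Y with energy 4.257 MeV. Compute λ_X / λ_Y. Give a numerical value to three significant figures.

1.17 × 10^4

λ_X = 3.399 × 10^-9 m (from frequency = 88.2 PHz, via λ = c/f).
λ_Y = 2.912 × 10^-13 m (from energy = 4.257 MeV, via λ = hc/E).
Ratio = 3.399 × 10^-9 / 2.912 × 10^-13 = 1.17 × 10^4.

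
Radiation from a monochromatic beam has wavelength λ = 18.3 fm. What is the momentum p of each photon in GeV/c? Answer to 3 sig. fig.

In SI units: λ = 18.3 fm = 1.83e-14 m.
Apply p = h/λ: p = 3.621e-20 kg·m/s.
Converting to GeV/c: p = 0.06775 GeV/c ≈ 0.0678 GeV/c.

0.0678 GeV/c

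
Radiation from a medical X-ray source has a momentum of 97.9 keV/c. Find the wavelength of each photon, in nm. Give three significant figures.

First convert: p = 97.9 keV/c = 5.2321 × 10^-23 kg·m/s.
For a photon λ = h/p, so λ = 1.266 × 10^-11 m.
Converting to nm: λ = 0.01266 nm ≈ 0.0127 nm.

0.0127 nm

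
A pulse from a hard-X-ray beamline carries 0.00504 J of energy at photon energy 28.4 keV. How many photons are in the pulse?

Per-photon energy: E = 4.550 × 10^-15 J (from energy = 28.4 keV).
N = E_total / E_photon = 0.00504 J / 4.550 × 10^-15 J = 1.11 × 10^12.

1.11 × 10^12 photons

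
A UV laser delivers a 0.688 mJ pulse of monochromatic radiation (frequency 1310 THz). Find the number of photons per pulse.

7.93 × 10^14 photons

Per-photon energy: E = 8.680 × 10^-19 J (from frequency = 1310 THz).
N = E_total / E_photon = 6.88 × 10^-4 J / 8.680 × 10^-19 J = 7.93 × 10^14.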